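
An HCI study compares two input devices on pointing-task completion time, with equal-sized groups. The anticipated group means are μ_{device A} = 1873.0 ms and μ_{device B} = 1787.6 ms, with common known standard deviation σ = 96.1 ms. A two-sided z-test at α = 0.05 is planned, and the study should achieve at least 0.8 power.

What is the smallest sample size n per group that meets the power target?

Standardized effect: d = |μ_{device A} − μ_{device B}| / σ = |1873.0 − 1787.6| / 96.1 = 0.8887
Set Φ(δ − 1.960) = 0.8; then δ − 1.960 = Φ⁻¹(0.8) = 0.842, giving δ = 2.802.
(Ignoring the negligible lower-tail rejection probability gives the usual closed-form inversion.)
δ = d·√(n/2) ⇒ n = 2(δ/d)² = 2 × (2.802 / 0.8887)² = 19.88.
Rounding up, n = 20 per group.

n = 20 per group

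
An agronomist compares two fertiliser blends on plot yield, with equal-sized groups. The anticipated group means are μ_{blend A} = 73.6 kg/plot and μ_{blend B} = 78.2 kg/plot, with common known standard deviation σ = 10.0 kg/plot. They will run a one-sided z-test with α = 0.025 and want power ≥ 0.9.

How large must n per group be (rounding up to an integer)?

n = 100 per group

Standardized effect: d = |μ_{blend A} − μ_{blend B}| / σ = |73.6 − 78.2| / 10.0 = 0.4600
For power 0.9 need Φ(δ − z_{0.025}) = 0.9, so δ = z_{0.025} + z_{0.10} = 1.960 + 1.282 = 3.242.
δ = d·√(n/2) ⇒ n = 2(δ/d)² = 2 × (3.242 / 0.4600)² = 99.31.
Rounding up, n = 100 per group.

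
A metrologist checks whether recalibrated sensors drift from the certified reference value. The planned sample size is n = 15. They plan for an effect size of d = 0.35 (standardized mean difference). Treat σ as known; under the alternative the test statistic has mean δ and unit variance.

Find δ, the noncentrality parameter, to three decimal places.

The noncentrality parameter scales effect size by the design's sample-size factor: δ = d·√n = 0.35 × √15 = 1.3555

δ ≈ 1.356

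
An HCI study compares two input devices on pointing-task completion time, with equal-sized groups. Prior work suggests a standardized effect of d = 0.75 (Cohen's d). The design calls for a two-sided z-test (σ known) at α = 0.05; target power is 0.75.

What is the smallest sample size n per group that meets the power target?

Set Φ(δ − 1.960) = 0.75; then δ − 1.960 = Φ⁻¹(0.75) = 0.674, giving δ = 2.634.
(For δ > 0 the lower-tail rejection region contributes negligibly to power, so the one-term inversion is standard.)
δ = d·√(n/2) ⇒ n = 2(δ/d)² = 2 × (2.634 / 0.75)² = 24.68.
Round up to the next whole unit.

n = 25 per group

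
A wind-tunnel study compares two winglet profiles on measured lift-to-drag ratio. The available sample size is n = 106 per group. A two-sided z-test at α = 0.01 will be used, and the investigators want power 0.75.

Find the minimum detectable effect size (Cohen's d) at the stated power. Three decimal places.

d ≈ 0.446

Required noncentrality: δ = z_{0.005} + z_{0.25} = 2.576 + 0.674 = 3.250.
(The second rejection-region term Φ(−δ − z_{α/2}) is negligible and dropped.)
δ = d·√(n/2) ⇒ d = δ/√(n/2) = 3.250/√(106/2) = 0.4465.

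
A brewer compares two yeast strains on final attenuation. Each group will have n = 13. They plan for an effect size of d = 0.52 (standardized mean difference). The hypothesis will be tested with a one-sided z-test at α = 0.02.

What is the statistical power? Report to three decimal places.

Noncentrality parameter: δ = d·√(n/2) = 0.52 × √(13/2) = 1.3257
Critical value for a one-sided test at α = 0.02: z_α = 2.054.
Power = Φ(δ − 2.054) = Φ(-0.728) = 0.2333.

Power ≈ 0.233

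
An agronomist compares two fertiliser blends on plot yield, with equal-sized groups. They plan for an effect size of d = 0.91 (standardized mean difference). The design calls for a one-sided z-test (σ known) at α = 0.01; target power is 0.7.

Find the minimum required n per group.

Set Φ(δ − 2.326) = 0.7; then δ − 2.326 = Φ⁻¹(0.7) = 0.524, giving δ = 2.851.
δ = d·√(n/2) ⇒ n = 2(δ/d)² = 2 × (2.851 / 0.91)² = 19.63.
Round up to the next whole unit.

n = 20 per group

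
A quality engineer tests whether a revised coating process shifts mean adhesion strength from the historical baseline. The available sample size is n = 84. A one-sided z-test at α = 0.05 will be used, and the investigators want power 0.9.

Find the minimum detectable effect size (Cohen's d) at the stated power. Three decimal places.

d ≈ 0.319

Required noncentrality: δ = z_{0.05} + z_{0.10} = 1.645 + 1.282 = 2.926.
δ = d·√n ⇒ d = δ/√n = 2.926/√84 = 0.3193.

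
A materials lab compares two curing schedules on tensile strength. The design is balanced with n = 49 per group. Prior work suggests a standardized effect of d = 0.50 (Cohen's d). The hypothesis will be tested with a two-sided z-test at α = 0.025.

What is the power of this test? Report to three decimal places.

Noncentrality parameter: λ = d·√(n/2) = 0.50 × √(49/2) = 2.4749
Critical value for a two-sided test at α = 0.025: z_{α/2} = 2.241.
Power = Φ(λ − 2.241) + Φ(−λ − 2.241) = Φ(0.233) + Φ(-4.716) = 0.5923 + 0.0000 = 0.5923.

Power ≈ 0.592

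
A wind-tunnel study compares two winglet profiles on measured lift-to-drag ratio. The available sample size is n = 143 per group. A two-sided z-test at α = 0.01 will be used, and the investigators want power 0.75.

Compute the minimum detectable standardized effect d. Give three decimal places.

d ≈ 0.384

Required noncentrality: δ = z_{0.005} + z_{0.25} = 2.576 + 0.674 = 3.250.
(The second rejection-region term Φ(−δ − z_{α/2}) is negligible and dropped.)
δ = d·√(n/2) ⇒ d = δ/√(n/2) = 3.250/√(143/2) = 0.3844.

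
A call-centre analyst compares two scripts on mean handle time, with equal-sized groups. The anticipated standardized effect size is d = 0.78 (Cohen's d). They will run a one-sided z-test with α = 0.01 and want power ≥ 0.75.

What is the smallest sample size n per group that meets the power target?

n = 30 per group

Set Φ(δ − 2.326) = 0.75; then δ − 2.326 = Φ⁻¹(0.75) = 0.674, giving δ = 3.001.
δ = d·√(n/2) ⇒ n = 2(δ/d)² = 2 × (3.001 / 0.78)² = 29.60.
Rounding up, n = 30 per group.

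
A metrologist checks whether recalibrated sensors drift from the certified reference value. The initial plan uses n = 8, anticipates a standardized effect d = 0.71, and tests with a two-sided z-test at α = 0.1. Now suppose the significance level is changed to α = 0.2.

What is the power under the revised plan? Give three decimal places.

Power ≈ 0.767

δ = d·√n = 0.71 × √8 = 2.0082 (unchanged). New critical value: z_{0.1} = 1.282.
Revised power = Φ(δ − 1.282) + Φ(−δ − 1.282) = Φ(0.727) + Φ(-3.290) = 0.7663 + 0.0005 = 0.7668.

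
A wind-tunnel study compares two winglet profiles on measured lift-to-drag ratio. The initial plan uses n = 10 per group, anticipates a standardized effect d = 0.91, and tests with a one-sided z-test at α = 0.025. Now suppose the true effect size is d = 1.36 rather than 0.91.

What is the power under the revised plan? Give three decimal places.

Power ≈ 0.860

With d = 1.36: δ = d·√(n/2) = 1.36 × √(10/2) = 3.0411. Critical value z_{0.025} = 1.960.
Revised power = Φ(δ − 1.960) = Φ(1.081) = 0.8602.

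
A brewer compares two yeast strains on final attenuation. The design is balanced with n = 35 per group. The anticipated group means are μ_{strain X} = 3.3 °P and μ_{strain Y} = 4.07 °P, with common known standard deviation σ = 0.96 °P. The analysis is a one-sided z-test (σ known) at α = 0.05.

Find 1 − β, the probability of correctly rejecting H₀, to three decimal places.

Power ≈ 0.956

Standardized effect: d = |μ_{strain X} − μ_{strain Y}| / σ = |3.3 − 4.07| / 0.96 = 0.8021
Noncentrality parameter: δ = d·√(n/2) = 0.8021 × √(35/2) = 3.3554
Critical value for a one-sided test at α = 0.05: z_α = 1.645.
Power = Φ(δ − 1.645) = Φ(1.711) = 0.9564.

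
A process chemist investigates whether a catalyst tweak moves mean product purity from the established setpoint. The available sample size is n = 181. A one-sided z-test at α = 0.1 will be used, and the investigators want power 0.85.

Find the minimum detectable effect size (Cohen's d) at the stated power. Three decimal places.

Required noncentrality: δ = z_{0.1} + z_{0.15} = 1.282 + 1.036 = 2.318.
δ = d·√n ⇒ d = δ/√n = 2.318/√181 = 0.1723.

d ≈ 0.172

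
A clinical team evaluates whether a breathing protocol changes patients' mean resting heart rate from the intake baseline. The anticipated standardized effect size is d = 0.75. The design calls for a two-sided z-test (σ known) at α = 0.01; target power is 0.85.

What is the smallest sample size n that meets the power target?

For power 0.85 need Φ(δ − z_{0.005}) = 0.85, so δ = z_{0.005} + z_{0.15} = 2.576 + 1.036 = 3.612.
(The Φ(−δ − z_{α/2}) term is vanishingly small for δ > 0 and is dropped in the standard sample-size formula.)
δ = d·√n ⇒ n = (δ/d)² = (3.612 / 0.75)² = 23.20.
Rounding up, n = 24.

n = 24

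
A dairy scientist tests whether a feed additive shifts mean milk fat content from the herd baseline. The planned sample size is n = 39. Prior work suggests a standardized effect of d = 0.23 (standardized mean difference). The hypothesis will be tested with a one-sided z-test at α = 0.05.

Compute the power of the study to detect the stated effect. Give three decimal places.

Power ≈ 0.417

Noncentrality parameter: δ = d·√n = 0.23 × √39 = 1.4363
Critical value for a one-sided test at α = 0.05: z_α = 1.645.
Power = P(Z > 1.645 − δ) = Φ(-0.209) = 0.4174.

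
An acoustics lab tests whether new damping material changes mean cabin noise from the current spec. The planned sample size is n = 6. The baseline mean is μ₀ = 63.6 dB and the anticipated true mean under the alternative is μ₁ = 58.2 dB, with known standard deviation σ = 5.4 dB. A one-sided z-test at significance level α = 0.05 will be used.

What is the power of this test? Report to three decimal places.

Standardized effect: d = |μ₁ − μ₀| / σ = |58.2 − 63.6| / 5.4 = 1.0000
Noncentrality parameter: λ = d·√n = 1.0000 × √6 = 2.4495
One-sided α = 0.05 → critical value z_{0.05} = 1.645.
Power = P(Z > 1.645 − λ) = Φ(0.805) = 0.7895.

Power ≈ 0.789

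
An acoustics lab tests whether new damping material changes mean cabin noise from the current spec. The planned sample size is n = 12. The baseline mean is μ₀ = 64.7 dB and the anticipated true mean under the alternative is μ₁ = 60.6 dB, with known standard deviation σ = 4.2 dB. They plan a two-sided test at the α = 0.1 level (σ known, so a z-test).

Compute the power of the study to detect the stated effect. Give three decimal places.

Power ≈ 0.959

Standardized effect: d = |μ₁ − μ₀| / σ = |60.6 − 64.7| / 4.2 = 0.9762
Noncentrality parameter: δ = d·√n = 0.9762 × √12 = 3.3816
Two-sided α = 0.1 → critical value z_{0.05} = 1.645.
Power = Φ(δ − 1.645) + Φ(−δ − 1.645) = Φ(1.737) + Φ(-5.026) = 0.9588 + 0.0000 = 0.9588.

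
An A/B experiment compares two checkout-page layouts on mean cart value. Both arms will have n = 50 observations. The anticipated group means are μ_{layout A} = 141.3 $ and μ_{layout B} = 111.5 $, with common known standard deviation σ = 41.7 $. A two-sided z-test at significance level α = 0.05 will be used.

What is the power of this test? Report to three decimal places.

Power ≈ 0.947

Standardized effect: d = |μ_{layout A} − μ_{layout B}| / σ = |141.3 − 111.5| / 41.7 = 0.7146
Noncentrality parameter: δ = d·√(n/2) = 0.7146 × √(50/2) = 3.5731
Two-sided α = 0.05 → critical value z_{0.025} = 1.960.
Power = Φ(δ − 1.960) + Φ(−δ − 1.960) = Φ(1.613) + Φ(-5.533) = 0.9466 + 0.0000 = 0.9466.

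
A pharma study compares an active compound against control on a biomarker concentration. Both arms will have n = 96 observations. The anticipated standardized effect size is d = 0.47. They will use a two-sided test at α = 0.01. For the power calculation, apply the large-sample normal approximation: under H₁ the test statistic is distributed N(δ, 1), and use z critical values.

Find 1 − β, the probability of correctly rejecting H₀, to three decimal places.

Noncentrality parameter: δ = d·√(n/2) = 0.47 × √(96/2) = 3.2563
Critical value for a two-sided test at α = 0.01: z_{α/2} = 2.576.
Power = Φ(δ − 2.576) + Φ(−δ − 2.576) = Φ(0.680) + Φ(-5.832) = 0.7519 + 0.0000 = 0.7519.

Power ≈ 0.752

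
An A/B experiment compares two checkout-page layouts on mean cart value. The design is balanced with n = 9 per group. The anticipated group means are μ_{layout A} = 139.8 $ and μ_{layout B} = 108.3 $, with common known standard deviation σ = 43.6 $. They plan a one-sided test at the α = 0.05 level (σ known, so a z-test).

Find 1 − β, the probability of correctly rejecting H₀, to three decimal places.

Standardized effect: d = |μ_{layout A} − μ_{layout B}| / σ = |139.8 − 108.3| / 43.6 = 0.7225
Noncentrality parameter: δ = d·√(n/2) = 0.7225 × √(9/2) = 1.5326
One-sided α = 0.05 → critical value z_{0.05} = 1.645.
Power = Φ(δ − 1.645) = Φ(-0.112) = 0.4553.

Power ≈ 0.455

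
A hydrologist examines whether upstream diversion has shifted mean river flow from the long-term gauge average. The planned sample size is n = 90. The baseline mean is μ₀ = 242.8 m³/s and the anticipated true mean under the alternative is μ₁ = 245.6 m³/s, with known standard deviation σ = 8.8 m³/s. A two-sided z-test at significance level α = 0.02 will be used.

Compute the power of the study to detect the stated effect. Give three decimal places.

Power ≈ 0.756

Standardized effect: d = |μ₁ − μ₀| / σ = |245.6 − 242.8| / 8.8 = 0.3182
Noncentrality parameter: λ = d·√n = 0.3182 × √90 = 3.0185
Critical value for a two-sided test at α = 0.02: z_{α/2} = 2.326.
Power = Φ(λ − 2.326) + Φ(−λ − 2.326) = Φ(0.692) + Φ(-5.345) = 0.7556 + 0.0000 = 0.7556.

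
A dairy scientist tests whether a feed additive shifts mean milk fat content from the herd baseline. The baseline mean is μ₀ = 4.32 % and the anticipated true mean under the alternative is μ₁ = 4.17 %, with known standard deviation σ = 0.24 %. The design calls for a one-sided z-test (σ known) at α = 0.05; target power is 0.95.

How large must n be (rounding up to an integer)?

Standardized effect: d = |μ₁ − μ₀| / σ = |4.17 − 4.32| / 0.24 = 0.6250
Set Φ(δ − 1.645) = 0.95; then δ − 1.645 = Φ⁻¹(0.95) = 1.645, giving δ = 3.290.
δ = d·√n ⇒ n = (δ/d)² = (3.290 / 0.6250)² = 27.70.
Rounding up, n = 28.

n = 28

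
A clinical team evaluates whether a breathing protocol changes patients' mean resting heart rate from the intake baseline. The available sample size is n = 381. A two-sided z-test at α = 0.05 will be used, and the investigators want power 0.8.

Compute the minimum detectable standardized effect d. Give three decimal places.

Need Φ(δ − 1.960) = 0.8, so δ = 1.960 + 0.842 = 2.802.
(Lower-tail contribution to power is negligible for δ > 0.)
δ = d·√n ⇒ d = δ/√n = 2.802/√381 = 0.1435.

d ≈ 0.144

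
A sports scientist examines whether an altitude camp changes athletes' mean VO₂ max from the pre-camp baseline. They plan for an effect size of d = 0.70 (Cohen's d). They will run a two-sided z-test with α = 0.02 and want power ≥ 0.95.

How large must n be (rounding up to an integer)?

n = 33

Set Φ(δ − 2.326) = 0.95; then δ − 2.326 = Φ⁻¹(0.95) = 1.645, giving δ = 3.971.
(Ignoring the negligible lower-tail rejection probability gives the usual closed-form inversion.)
δ = d·√n ⇒ n = (δ/d)² = (3.971 / 0.70)² = 32.18.
Rounding up, n = 33.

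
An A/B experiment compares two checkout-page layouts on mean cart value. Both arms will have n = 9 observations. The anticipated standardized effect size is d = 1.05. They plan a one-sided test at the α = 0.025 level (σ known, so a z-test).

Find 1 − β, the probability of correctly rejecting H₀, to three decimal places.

Noncentrality parameter: δ = d·√(n/2) = 1.05 × √(9/2) = 2.2274
One-sided α = 0.025 → critical value z_{0.025} = 1.960.
Power = P(Z > 1.960 − δ) = Φ(0.267) = 0.6054.

Power ≈ 0.605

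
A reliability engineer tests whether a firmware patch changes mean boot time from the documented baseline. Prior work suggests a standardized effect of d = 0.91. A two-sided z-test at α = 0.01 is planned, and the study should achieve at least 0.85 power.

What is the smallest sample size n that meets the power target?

Set Φ(δ − 2.576) = 0.85; then δ − 2.576 = Φ⁻¹(0.85) = 1.036, giving δ = 3.612.
(Ignoring the negligible lower-tail rejection probability gives the usual closed-form inversion.)
δ = d·√n ⇒ n = (δ/d)² = (3.612 / 0.91)² = 15.76.
Rounding up, n = 16.

n = 16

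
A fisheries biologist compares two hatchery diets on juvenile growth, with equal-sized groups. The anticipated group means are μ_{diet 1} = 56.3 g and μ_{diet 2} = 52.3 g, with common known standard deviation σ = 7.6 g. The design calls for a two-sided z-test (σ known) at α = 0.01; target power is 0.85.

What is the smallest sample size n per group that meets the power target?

Standardized effect: d = |μ_{diet 1} − μ_{diet 2}| / σ = |56.3 − 52.3| / 7.6 = 0.5263
Set Φ(δ − 2.576) = 0.85; then δ − 2.576 = Φ⁻¹(0.85) = 1.036, giving δ = 3.612.
(Ignoring the negligible lower-tail rejection probability gives the usual closed-form inversion.)
δ = d·√(n/2) ⇒ n = 2(δ/d)² = 2 × (3.612 / 0.5263)² = 94.21.
Round up to the next whole unit.

n = 95 per group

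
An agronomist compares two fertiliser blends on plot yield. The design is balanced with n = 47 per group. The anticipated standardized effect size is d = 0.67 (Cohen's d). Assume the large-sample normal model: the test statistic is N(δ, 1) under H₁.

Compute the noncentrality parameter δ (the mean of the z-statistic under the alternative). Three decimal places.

The noncentrality parameter scales effect size by the design's sample-size factor: δ = d·√(n/2) = 0.67 × √(47/2) = 3.2479

δ ≈ 3.248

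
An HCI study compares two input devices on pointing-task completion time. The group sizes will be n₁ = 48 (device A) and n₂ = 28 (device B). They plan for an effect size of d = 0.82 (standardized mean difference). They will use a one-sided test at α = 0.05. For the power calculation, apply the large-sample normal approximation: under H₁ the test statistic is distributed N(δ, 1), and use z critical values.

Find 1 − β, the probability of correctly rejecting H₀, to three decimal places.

Noncentrality parameter: δ = d / √(1/n₁ + 1/n₂) = 0.82 / √(1/48 + 1/28) = 3.4483
Critical value for a one-sided test at α = 0.05: z_α = 1.645.
Power = Φ(δ − 1.645) = Φ(1.803) = 0.9643.

Power ≈ 0.964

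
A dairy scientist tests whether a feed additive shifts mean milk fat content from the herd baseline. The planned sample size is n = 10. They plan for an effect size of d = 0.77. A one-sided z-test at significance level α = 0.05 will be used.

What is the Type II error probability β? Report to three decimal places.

β ≈ 0.215

Noncentrality parameter: δ = d·√n = 0.77 × √10 = 2.4350
Critical value for a one-sided test at α = 0.05: z_α = 1.645.
Power = P(Z > 1.645 − δ) = Φ(0.790) = 0.7853.
Type II error: β = 1 − power = 1 − 0.7853 = 0.2147.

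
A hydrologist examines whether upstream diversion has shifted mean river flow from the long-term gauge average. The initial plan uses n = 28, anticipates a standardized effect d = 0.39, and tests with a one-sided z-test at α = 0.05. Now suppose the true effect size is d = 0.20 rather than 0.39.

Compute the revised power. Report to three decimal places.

With d = 0.20: δ = d·√n = 0.20 × √28 = 1.0583. Critical value z_{0.05} = 1.645.
Revised power = P(Z > 1.645 − δ) = Φ(-0.587) = 0.2788.

Power ≈ 0.279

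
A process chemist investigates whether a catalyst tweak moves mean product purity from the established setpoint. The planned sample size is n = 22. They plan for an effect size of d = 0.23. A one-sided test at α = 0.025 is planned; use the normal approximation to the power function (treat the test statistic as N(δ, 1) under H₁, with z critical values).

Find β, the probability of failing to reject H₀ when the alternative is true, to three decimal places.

β ≈ 0.811

Noncentrality parameter: δ = d·√n = 0.23 × √22 = 1.0788
One-sided α = 0.025 → critical value z_{0.025} = 1.960.
Power = Φ(δ − 1.960) = Φ(-0.881) = 0.1891.
Type II error: β = 1 − power = 1 − 0.1891 = 0.8109.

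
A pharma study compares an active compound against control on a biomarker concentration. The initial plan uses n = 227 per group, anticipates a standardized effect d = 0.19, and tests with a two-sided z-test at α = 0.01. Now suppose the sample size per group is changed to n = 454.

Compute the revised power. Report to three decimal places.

With n = 454 per group: δ = d·√(n/2) = 0.19 × √(454/2) = 2.8626. Critical value z_{0.005} = 2.576.
Revised power = Φ(δ − 2.576) + Φ(−δ − 2.576) = Φ(0.287) + Φ(-5.438) = 0.6129 + 0.0000 = 0.6129.

Power ≈ 0.613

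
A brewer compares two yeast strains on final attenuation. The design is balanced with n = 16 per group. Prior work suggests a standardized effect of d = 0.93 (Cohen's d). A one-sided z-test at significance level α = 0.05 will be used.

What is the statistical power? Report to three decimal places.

Noncentrality parameter: δ = d·√(n/2) = 0.93 × √(16/2) = 2.6304
Critical value for a one-sided test at α = 0.05: z_α = 1.645.
Power = P(Z > 1.645 − δ) = Φ(0.986) = 0.8378.

Power ≈ 0.838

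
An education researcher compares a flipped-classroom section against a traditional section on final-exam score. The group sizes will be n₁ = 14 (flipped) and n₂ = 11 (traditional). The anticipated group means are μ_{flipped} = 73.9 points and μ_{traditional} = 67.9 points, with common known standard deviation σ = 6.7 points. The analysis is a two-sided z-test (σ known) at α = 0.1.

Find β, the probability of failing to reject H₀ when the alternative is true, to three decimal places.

Standardized effect: d = |μ_{flipped} − μ_{traditional}| / σ = |73.9 − 67.9| / 6.7 = 0.8955
Noncentrality parameter: λ = d / √(1/n₁ + 1/n₂) = 0.8955 / √(1/14 + 1/11) = 2.2226
Critical value for a two-sided test at α = 0.1: z_{α/2} = 1.645.
Power = Φ(λ − 1.645) + Φ(−λ − 1.645) = Φ(0.578) + Φ(-3.867) = 0.7183 + 0.0001 = 0.7183.
Type II error: β = 1 − power = 1 − 0.7183 = 0.2817.

β ≈ 0.282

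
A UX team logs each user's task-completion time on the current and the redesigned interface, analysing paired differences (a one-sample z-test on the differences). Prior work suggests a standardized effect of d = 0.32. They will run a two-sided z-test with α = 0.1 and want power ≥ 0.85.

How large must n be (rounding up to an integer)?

n = 71

For power 0.85 need Φ(δ − z_{0.05}) = 0.85, so δ = z_{0.05} + z_{0.15} = 1.645 + 1.036 = 2.681.
(For δ > 0 the lower-tail rejection region contributes negligibly to power, so the one-term inversion is standard.)
δ = d·√n ⇒ n = (δ/d)² = (2.681 / 0.32)² = 70.21.
Round up to the next whole unit.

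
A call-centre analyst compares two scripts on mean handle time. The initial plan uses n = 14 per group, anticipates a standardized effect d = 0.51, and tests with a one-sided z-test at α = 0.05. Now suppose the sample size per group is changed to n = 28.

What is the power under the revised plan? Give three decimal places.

Power ≈ 0.604

With n = 28 per group: δ = d·√(n/2) = 0.51 × √(28/2) = 1.9082. Critical value z_{0.05} = 1.645.
Revised power = P(Z > 1.645 − δ) = Φ(0.263) = 0.6039.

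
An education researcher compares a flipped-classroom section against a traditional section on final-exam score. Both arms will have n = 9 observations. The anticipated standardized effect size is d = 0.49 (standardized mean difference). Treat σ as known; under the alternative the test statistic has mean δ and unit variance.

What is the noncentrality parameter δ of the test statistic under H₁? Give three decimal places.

δ ≈ 1.039

The noncentrality parameter scales effect size by the design's sample-size factor: δ = d·√(n/2) = 0.49 × √(9/2) = 1.0394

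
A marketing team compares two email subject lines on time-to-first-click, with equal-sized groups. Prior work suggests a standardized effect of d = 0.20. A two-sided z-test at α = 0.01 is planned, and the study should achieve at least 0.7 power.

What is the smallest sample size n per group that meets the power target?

For power 0.7 need Φ(δ − z_{0.005}) = 0.7, so δ = z_{0.005} + z_{0.30} = 2.576 + 0.524 = 3.100.
(The Φ(−δ − z_{α/2}) term is vanishingly small for δ > 0 and is dropped in the standard sample-size formula.)
δ = d·√(n/2) ⇒ n = 2(δ/d)² = 2 × (3.100 / 0.20)² = 480.57.
Round up to the next whole unit.

n = 481 per group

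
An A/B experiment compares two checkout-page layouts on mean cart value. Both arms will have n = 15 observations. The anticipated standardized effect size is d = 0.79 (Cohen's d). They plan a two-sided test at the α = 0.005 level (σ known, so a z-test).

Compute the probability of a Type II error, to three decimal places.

β ≈ 0.740

Noncentrality parameter: δ = d·√(n/2) = 0.79 × √(15/2) = 2.1635
Critical value for a two-sided test at α = 0.005: z_{α/2} = 2.807.
Power = Φ(δ − 2.807) + Φ(−δ − 2.807) = Φ(-0.644) + Φ(-4.971) = 0.2599 + 0.0000 = 0.2599.
Type II error: β = 1 − power = 1 − 0.2599 = 0.7401.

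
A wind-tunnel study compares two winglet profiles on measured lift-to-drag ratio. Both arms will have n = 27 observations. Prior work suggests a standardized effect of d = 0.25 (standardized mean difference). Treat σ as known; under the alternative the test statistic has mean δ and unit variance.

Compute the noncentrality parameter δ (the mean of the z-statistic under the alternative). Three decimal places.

δ ≈ 0.919

The noncentrality parameter scales effect size by the design's sample-size factor: δ = d·√(n/2) = 0.25 × √(27/2) = 0.9186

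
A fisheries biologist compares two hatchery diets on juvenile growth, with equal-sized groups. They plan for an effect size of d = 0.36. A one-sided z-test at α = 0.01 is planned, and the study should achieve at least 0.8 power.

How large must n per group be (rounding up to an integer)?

n = 155 per group

For power 0.8 need Φ(δ − z_{0.01}) = 0.8, so δ = z_{0.01} + z_{0.20} = 2.326 + 0.842 = 3.168.
δ = d·√(n/2) ⇒ n = 2(δ/d)² = 2 × (3.168 / 0.36)² = 154.88.
Round up to the next whole unit.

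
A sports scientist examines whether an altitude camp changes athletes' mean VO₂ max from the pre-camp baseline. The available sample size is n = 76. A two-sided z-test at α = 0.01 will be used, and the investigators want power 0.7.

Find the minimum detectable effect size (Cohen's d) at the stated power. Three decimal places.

d ≈ 0.356

Required noncentrality: δ = z_{0.005} + z_{0.30} = 2.576 + 0.524 = 3.100.
(Lower-tail contribution to power is negligible for δ > 0.)
δ = d·√n ⇒ d = δ/√n = 3.100/√76 = 0.3556.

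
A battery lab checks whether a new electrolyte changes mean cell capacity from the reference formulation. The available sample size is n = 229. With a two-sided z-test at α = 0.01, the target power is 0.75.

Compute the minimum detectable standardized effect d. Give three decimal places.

Need Φ(δ − 2.576) = 0.75, so δ = 2.576 + 0.674 = 3.250.
(The second rejection-region term Φ(−δ − z_{α/2}) is negligible and dropped.)
δ = d·√n ⇒ d = δ/√n = 3.250/√229 = 0.2148.

d ≈ 0.215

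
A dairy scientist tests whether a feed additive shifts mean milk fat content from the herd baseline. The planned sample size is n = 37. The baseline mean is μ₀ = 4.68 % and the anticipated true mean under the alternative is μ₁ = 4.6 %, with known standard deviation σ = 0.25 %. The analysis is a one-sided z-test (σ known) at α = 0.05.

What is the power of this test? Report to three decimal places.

Standardized effect: d = |μ₁ − μ₀| / σ = |4.6 − 4.68| / 0.25 = 0.3200
Noncentrality parameter: δ = d·√n = 0.3200 × √37 = 1.9465
One-sided α = 0.05 → critical value z_{0.05} = 1.645.
Power = P(Z > 1.645 − δ) = Φ(0.302) = 0.6185.

Power ≈ 0.619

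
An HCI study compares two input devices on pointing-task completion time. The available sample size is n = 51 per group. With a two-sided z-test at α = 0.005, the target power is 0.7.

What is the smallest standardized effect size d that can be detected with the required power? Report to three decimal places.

d ≈ 0.660

Required noncentrality: δ = z_{0.0025} + z_{0.30} = 2.807 + 0.524 = 3.331.
(The second rejection-region term Φ(−δ − z_{α/2}) is negligible and dropped.)
δ = d·√(n/2) ⇒ d = δ/√(n/2) = 3.331/√(51/2) = 0.6597.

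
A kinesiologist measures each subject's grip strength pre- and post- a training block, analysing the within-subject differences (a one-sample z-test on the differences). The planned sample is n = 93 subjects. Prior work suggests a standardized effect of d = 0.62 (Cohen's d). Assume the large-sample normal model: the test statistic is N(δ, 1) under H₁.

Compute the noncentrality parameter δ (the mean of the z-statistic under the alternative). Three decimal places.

The noncentrality parameter scales effect size by the design's sample-size factor: δ = d·√n = 0.62 × √93 = 5.9791

δ ≈ 5.979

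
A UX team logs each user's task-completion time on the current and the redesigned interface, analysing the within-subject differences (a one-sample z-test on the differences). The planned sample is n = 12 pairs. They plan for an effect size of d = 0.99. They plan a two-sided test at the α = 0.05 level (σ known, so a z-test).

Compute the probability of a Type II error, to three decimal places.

Noncentrality parameter: δ = d·√n = 0.99 × √12 = 3.4295
Two-sided α = 0.05 → critical value z_{0.025} = 1.960.
Power = Φ(δ − 1.960) + Φ(−δ − 1.960) = Φ(1.469) + Φ(-5.389) = 0.9292 + 0.0000 = 0.9292.
Type II error: β = 1 − power = 1 − 0.9292 = 0.0708.

β ≈ 0.071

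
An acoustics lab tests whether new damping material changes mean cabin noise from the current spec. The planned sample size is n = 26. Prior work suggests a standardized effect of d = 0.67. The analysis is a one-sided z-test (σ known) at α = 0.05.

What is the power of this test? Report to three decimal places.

Power ≈ 0.962

Noncentrality parameter: δ = d·√n = 0.67 × √26 = 3.4163
One-sided α = 0.05 → critical value z_{0.05} = 1.645.
Power = Φ(δ − 1.645) = Φ(1.771) = 0.9618.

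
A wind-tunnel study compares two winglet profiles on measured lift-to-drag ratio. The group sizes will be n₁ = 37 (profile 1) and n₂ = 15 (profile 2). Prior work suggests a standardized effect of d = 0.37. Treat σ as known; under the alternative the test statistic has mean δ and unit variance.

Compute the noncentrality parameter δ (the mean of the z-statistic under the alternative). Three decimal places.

The noncentrality parameter scales effect size by the design's sample-size factor: δ = d / √(1/n₁ + 1/n₂) = 0.37 / √(1/37 + 1/15) = 1.2088

δ ≈ 1.209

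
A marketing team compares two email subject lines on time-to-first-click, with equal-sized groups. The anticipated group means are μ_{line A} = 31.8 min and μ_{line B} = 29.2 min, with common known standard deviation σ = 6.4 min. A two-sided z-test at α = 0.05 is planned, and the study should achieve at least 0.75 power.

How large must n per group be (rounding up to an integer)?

Standardized effect: d = |μ_{line A} − μ_{line B}| / σ = |31.8 − 29.2| / 6.4 = 0.4062
For power 0.75 need Φ(δ − z_{0.025}) = 0.75, so δ = z_{0.025} + z_{0.25} = 1.960 + 0.674 = 2.634.
(For δ > 0 the lower-tail rejection region contributes negligibly to power, so the one-term inversion is standard.)
δ = d·√(n/2) ⇒ n = 2(δ/d)² = 2 × (2.634 / 0.4062)² = 84.11.
Round up to the next whole unit.

n = 85 per group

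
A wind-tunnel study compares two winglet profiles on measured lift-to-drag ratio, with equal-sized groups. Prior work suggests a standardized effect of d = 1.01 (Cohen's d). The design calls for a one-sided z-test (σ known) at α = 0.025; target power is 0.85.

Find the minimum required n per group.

Set Φ(δ − 1.960) = 0.85; then δ − 1.960 = Φ⁻¹(0.85) = 1.036, giving δ = 2.996.
δ = d·√(n/2) ⇒ n = 2(δ/d)² = 2 × (2.996 / 1.01)² = 17.60.
Rounding up, n = 18 per group.

n = 18 per group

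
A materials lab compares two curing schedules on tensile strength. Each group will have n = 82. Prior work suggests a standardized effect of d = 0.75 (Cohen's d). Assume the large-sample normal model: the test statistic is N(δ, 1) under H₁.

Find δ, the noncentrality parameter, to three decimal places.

δ ≈ 4.802

The noncentrality parameter scales effect size by the design's sample-size factor: δ = d·√(n/2) = 0.75 × √(82/2) = 4.8023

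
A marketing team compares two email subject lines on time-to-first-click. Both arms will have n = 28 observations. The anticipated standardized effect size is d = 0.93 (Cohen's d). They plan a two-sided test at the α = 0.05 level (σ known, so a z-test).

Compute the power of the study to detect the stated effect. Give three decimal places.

Power ≈ 0.936

Noncentrality parameter: δ = d·√(n/2) = 0.93 × √(28/2) = 3.4797
Critical value for a two-sided test at α = 0.05: z_{α/2} = 1.960.
Power = Φ(δ − 1.960) + Φ(−δ − 1.960) = Φ(1.520) + Φ(-5.440) = 0.9357 + 0.0000 = 0.9357.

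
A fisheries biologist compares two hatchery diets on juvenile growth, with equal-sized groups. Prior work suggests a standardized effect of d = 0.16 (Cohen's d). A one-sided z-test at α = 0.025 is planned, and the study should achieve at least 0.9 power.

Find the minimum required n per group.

n = 821 per group

Set Φ(δ − 1.960) = 0.9; then δ − 1.960 = Φ⁻¹(0.9) = 1.282, giving δ = 3.242.
δ = d·√(n/2) ⇒ n = 2(δ/d)² = 2 × (3.242 / 0.16)² = 820.89.
Rounding up, n = 821 per group.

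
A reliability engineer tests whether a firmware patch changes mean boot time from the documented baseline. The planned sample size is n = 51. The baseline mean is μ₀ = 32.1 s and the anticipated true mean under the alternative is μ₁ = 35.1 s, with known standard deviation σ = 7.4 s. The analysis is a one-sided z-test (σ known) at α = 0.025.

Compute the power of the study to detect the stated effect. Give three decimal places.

Standardized effect: d = |μ₁ − μ₀| / σ = |35.1 − 32.1| / 7.4 = 0.4054
Noncentrality parameter: δ = d·√n = 0.4054 × √51 = 2.8952
One-sided α = 0.025 → critical value z_{0.025} = 1.960.
Power = Φ(δ − 1.960) = Φ(0.935) = 0.8252.

Power ≈ 0.825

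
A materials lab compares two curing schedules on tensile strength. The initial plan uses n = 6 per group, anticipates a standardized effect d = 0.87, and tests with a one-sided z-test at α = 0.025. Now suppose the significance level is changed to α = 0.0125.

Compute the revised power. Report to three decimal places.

Power ≈ 0.231

δ = d·√(n/2) = 0.87 × √(6/2) = 1.5069 (unchanged). New critical value: z_{0.0125} = 2.241.
Revised power = Φ(δ − 2.241) = Φ(-0.735) = 0.2313.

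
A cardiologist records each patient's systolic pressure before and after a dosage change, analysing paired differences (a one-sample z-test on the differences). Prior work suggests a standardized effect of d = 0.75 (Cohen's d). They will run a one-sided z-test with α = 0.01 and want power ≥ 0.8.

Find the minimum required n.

n = 18

Set Φ(δ − 2.326) = 0.8; then δ − 2.326 = Φ⁻¹(0.8) = 0.842, giving δ = 3.168.
δ = d·√n ⇒ n = (δ/d)² = (3.168 / 0.75)² = 17.84.
Round up to the next whole unit.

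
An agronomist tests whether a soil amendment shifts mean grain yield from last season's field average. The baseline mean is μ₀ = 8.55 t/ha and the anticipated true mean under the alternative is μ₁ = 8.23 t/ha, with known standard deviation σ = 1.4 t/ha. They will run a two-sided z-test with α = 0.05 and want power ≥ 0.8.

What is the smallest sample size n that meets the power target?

n = 151

Standardized effect: d = |μ₁ − μ₀| / σ = |8.23 − 8.55| / 1.4 = 0.2286
For power 0.8 need Φ(δ − z_{0.025}) = 0.8, so δ = z_{0.025} + z_{0.20} = 1.960 + 0.842 = 2.802.
(The Φ(−δ − z_{α/2}) term is vanishingly small for δ > 0 and is dropped in the standard sample-size formula.)
δ = d·√n ⇒ n = (δ/d)² = (2.802 / 0.2286)² = 150.23.
Round up to the next whole unit.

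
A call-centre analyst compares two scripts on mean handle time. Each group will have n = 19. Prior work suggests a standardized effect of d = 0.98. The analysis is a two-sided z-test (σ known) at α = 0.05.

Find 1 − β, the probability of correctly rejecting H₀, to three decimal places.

Power ≈ 0.856

Noncentrality parameter: δ = d·√(n/2) = 0.98 × √(19/2) = 3.0206
Critical value for a two-sided test at α = 0.05: z_{α/2} = 1.960.
Power = Φ(δ − 1.960) + Φ(−δ − 1.960) = Φ(1.061) + Φ(-4.981) = 0.8556 + 0.0000 = 0.8556.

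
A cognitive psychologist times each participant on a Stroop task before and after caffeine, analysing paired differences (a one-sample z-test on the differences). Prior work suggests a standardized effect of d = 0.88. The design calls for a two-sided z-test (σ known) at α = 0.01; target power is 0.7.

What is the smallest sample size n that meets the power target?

For power 0.7 need Φ(δ − z_{0.005}) = 0.7, so δ = z_{0.005} + z_{0.30} = 2.576 + 0.524 = 3.100.
(For δ > 0 the lower-tail rejection region contributes negligibly to power, so the one-term inversion is standard.)
δ = d·√n ⇒ n = (δ/d)² = (3.100 / 0.88)² = 12.41.
Rounding up, n = 13.

n = 13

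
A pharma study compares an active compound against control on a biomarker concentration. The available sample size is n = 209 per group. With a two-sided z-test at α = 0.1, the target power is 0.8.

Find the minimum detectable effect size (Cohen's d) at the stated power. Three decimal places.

d ≈ 0.243

Required noncentrality: δ = z_{0.05} + z_{0.20} = 1.645 + 0.842 = 2.486.
(Lower-tail contribution to power is negligible for δ > 0.)
δ = d·√(n/2) ⇒ d = δ/√(n/2) = 2.486/√(209/2) = 0.2432.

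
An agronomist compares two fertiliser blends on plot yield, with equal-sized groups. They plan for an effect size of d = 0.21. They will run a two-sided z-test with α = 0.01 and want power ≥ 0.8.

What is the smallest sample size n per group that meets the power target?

Set Φ(δ − 2.576) = 0.8; then δ − 2.576 = Φ⁻¹(0.8) = 0.842, giving δ = 3.417.
(Ignoring the negligible lower-tail rejection probability gives the usual closed-form inversion.)
δ = d·√(n/2) ⇒ n = 2(δ/d)² = 2 × (3.417 / 0.21)² = 529.66.
Rounding up, n = 530 per group.

n = 530 per group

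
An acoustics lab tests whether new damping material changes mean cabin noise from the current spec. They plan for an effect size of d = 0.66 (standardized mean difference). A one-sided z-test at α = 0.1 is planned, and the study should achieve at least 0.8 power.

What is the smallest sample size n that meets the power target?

n = 11

Set Φ(δ − 1.282) = 0.8; then δ − 1.282 = Φ⁻¹(0.8) = 0.842, giving δ = 2.123.
δ = d·√n ⇒ n = (δ/d)² = (2.123 / 0.66)² = 10.35.
Round up to the next whole unit.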